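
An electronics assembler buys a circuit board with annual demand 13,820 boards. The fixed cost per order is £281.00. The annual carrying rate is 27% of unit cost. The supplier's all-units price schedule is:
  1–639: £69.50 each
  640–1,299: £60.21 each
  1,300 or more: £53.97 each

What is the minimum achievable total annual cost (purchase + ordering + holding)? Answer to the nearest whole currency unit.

TC* ≈ £758,324

Holding cost per unit per year at price C is H = 0.27·C.
Candidates are each tier's EOQ (if it falls in that tier) and each price-break quantity.
Tier 1 (£69.50): EOQ = 643.4 exceeds tier's upper bound 639, so this tier is dominated.
EOQ at £60.21 = 691.2 (feasible in tier 2): TC = 13,820×£60.21 + (13,820/691.2)×281 + (691.2/2)×0.27×£60.21 = £843,338.89.
EOQ at £53.97 = 730.1 < 1300, so use break Q=1300: TC = 13,820×£53.97 + (13,820/1300.0)×281 + (1300.0/2)×0.27×£53.97 = £758,324.38.
Lowest total cost among the candidates is at Q = 1300.0.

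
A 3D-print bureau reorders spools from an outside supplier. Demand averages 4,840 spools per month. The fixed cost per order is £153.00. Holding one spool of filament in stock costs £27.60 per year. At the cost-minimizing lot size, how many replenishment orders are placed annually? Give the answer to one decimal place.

Annual demand D = 4,840 × 12 = 58,080.
EOQ = √(2DS/H) = √(2 × 58,080 × 153 / 27.6) ≈ 802.45.
Orders per year = D / Q* = 58,080 / 802.45 ≈ 72.378.

N ≈ 72.4 orders per year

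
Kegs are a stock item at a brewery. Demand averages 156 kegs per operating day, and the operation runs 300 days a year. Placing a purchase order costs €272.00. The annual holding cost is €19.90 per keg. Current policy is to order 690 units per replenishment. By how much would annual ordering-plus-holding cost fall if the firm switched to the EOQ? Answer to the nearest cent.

Extra cost ≈ €2,805.57 per year

Annual demand D = 156 × 300 = 46,800.
EOQ = √(2DS/H) = √(2 × 46,800 × 272 / 19.9) ≈ 1131.09.
Cost at Q* = (D/Q*)S + (Q*/2)H = √(2DSH) ≈ €22,508.62.
Cost at Q = 690: (46,800/690)×272 + (690/2)×19.9 = €18,448.70 + €6,865.50 = €25,314.20.
Excess = €25,314.20 − €22,508.62 = €2,805.57.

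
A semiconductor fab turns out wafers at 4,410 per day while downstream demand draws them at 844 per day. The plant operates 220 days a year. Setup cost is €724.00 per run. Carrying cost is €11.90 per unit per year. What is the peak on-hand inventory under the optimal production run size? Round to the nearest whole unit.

Annual demand D = 844 × 220 = 185,680.
Production build-up factor (1 − d/p) = 1 − 844/4,410 = 0.8086.
Q* = √(2DS / (H(1 − d/p))) = √(2 × 185,680 × 724 / (11.9 × 0.8086)).
= √(268,864,640 / 9.6225) ≈ 5285.937.
Maximum inventory = Q*(1 − d/p) = 5285.937 × 0.8086 ≈ 4274.297.

I_max ≈ 4,274 wafers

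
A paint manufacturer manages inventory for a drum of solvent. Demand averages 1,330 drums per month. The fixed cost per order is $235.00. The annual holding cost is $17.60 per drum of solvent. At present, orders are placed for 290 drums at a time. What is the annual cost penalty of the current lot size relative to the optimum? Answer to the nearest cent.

Annual demand D = 1,330 × 12 = 15,960.
EOQ = √(2DS/H) = √(2 × 15,960 × 235 / 17.6) ≈ 652.84.
Cost at Q* = (D/Q*)S + (Q*/2)H = √(2DSH) ≈ $11,490.04.
Cost at Q = 290: (15,960/290)×235 + (290/2)×17.6 = $12,933.10 + $2,552.00 = $15,485.10.
Excess = $15,485.10 − $11,490.04 = $3,995.06.

Extra cost ≈ $3,995.06 per year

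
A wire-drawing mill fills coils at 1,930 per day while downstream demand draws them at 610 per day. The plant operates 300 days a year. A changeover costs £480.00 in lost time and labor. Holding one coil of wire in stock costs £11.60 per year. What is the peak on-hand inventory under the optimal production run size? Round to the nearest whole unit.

Annual demand D = 610 × 300 = 183,000.
Production build-up factor (1 − d/p) = 1 − 610/1,930 = 0.6839.
Q* = √(2DS / (H(1 − d/p))) = √(2 × 183,000 × 480 / (11.6 × 0.6839)).
= √(175,680,000 / 7.9337) ≈ 4705.696.
Maximum inventory = Q*(1 − d/p) = 4705.696 × 0.6839 ≈ 3218.403.

I_max ≈ 3,218 coils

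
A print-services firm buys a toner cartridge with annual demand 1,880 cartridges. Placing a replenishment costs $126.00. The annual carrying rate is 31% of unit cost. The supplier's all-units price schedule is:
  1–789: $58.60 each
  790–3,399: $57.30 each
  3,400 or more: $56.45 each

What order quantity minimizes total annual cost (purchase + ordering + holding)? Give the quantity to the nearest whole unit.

Holding cost per unit per year at price C is H = 0.31·C.
Evaluate total cost at each tier's feasible EOQ or, if the EOQ is below the tier, at the tier's minimum quantity.
EOQ at $58.60 = 161.5 (feasible in tier 1): TC = 1,880×$58.60 + (1,880/161.5)×126 + (161.5/2)×0.31×$58.60 = $113,101.65.
EOQ at $57.30 = 163.3 < 790, so use break Q=790: TC = 1,880×$57.30 + (1,880/790.0)×126 + (790.0/2)×0.31×$57.30 = $115,040.23.
EOQ at $56.45 = 164.5 < 3400, so use break Q=3400: TC = 1,880×$56.45 + (1,880/3400.0)×126 + (3400.0/2)×0.31×$56.45 = $135,944.82.
Lowest total cost is $113,101.65 at Q = 161.5.

Q* ≈ 161 cartridges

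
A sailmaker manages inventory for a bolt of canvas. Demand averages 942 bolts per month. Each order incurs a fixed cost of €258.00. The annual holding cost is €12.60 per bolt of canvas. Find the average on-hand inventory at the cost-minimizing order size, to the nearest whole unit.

Average inventory ≈ 340 bolts

Annual demand D = 942 × 12 = 11,304.
The optimal lot size = √(2DS/H) = √(2 × 11,304 × 258 / 12.6) ≈ 680.39.
Average inventory = Q*/2 ≈ 680.39 / 2 = 340.193.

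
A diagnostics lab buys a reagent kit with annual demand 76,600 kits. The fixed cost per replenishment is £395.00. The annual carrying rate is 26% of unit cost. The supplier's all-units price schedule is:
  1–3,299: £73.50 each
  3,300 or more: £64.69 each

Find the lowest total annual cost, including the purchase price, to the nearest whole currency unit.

TC* ≈ £4,992,175

Holding cost per unit per year at price C is H = 0.26·C.
Candidates are each tier's EOQ (if it falls in that tier) and each price-break quantity.
EOQ at £73.50 = 1779.5 (feasible in tier 1): TC = 76,600×£73.50 + (76,600/1779.5)×395 + (1779.5/2)×0.26×£73.50 = £5,664,106.21.
EOQ at £64.69 = 1896.8 < 3300, so use break Q=3300: TC = 76,600×£64.69 + (76,600/3300.0)×395 + (3300.0/2)×0.26×£64.69 = £4,992,174.80.
Lowest total cost among the candidates is at Q = 3300.0.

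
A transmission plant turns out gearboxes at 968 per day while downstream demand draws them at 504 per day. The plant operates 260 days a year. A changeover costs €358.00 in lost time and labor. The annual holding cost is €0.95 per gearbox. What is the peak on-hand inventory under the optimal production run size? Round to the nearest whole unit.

I_max ≈ 6,880 gearboxes

Annual demand D = 504 × 260 = 131,040.
Production build-up factor (1 − d/p) = 1 − 504/968 = 0.4793.
Q* = √(2DS / (H(1 − d/p))) = √(2 × 131,040 × 358 / (0.95 × 0.4793)).
= √(93,824,640 / 0.4554) ≈ 14354.079.
Maximum inventory = Q*(1 − d/p) = 14354.079 × 0.4793 ≈ 6880.468.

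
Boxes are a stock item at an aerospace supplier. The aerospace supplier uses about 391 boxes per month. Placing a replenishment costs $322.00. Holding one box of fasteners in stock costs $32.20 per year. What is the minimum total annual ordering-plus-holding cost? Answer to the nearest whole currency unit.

Annual demand D = 391 × 12 = 4,692.
Q* = √(2DS/H) = √(2 × 4,692 × 322 / 32.2) ≈ 306.33.
At Q*, ordering cost (D/Q*)S equals holding cost (Q*/2)H, each = √(DSH/2).
Minimum total = √(2DSH) = √(2 × 4,692 × 322 × 32.2) ≈ 9863.927.

TC* ≈ $9,864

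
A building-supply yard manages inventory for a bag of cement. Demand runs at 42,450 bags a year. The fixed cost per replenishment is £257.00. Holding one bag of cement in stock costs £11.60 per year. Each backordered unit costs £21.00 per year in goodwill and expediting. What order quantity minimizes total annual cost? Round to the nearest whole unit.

Q* ≈ 1,709 bags

With planned backorders, Q* = √(2DS/H) · √((H+B)/B).
√(2DS/H) = √(2 × 42,450 × 257 / 11.6) = 1371.486.
√((H+B)/B) = √((11.6+21)/21) = 1.2459.
Q* ≈ 1708.797.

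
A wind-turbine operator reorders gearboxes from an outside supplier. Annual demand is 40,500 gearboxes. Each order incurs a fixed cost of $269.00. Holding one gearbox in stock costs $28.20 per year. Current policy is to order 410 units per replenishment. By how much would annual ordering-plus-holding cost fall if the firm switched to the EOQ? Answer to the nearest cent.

Extra cost ≈ $7,564.85 per year

EOQ = √(2DS/H) = √(2 × 40,500 × 269 / 28.2) ≈ 879.01.
Cost at Q* = (D/Q*)S + (Q*/2)H = √(2DSH) ≈ $24,788.10.
Cost at Q = 410: (40,500/410)×269 + (410/2)×28.2 = $26,571.95 + $5,781.00 = $32,352.95.
Excess = $32,352.95 − $24,788.10 = $7,564.85.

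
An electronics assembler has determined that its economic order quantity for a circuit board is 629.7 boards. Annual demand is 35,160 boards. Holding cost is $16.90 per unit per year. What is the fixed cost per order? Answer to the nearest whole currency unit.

Squaring Q* = √(2DS/H) gives Q*² = 2DS/H.
From Q* = √(2DS/H): S = Q*²H / (2D) = 629.7² × 16.9 / (2 × 35,160) = 95.2961.

S ≈ $95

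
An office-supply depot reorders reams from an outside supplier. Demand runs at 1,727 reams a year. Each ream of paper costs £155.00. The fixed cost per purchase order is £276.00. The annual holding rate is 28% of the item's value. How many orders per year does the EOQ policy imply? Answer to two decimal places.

Holding cost H = 0.28 × £155.00 = £43.4000 per unit per year.
The optimal lot size = √(2DS/H) = √(2 × 1,727 × 276 / 43.4) ≈ 148.21.
Orders per year = D / Q* = 1,727 / 148.21 ≈ 11.653.

N ≈ 11.65 orders per year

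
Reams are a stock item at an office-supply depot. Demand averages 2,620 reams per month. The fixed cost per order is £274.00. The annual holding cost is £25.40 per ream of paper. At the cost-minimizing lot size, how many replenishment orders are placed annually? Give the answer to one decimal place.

Annual demand D = 2,620 × 12 = 31,440.
Q* = √(2DS/H) = √(2 × 31,440 × 274 / 25.4) ≈ 823.60.
Orders per year = D / Q* = 31,440 / 823.60 ≈ 38.174.

N ≈ 38.2 orders per year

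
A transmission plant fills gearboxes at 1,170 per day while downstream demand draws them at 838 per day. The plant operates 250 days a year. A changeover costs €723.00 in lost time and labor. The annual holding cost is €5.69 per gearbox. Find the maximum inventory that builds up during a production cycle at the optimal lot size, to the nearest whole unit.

Annual demand D = 838 × 250 = 209,500.
Production build-up factor (1 − d/p) = 1 − 838/1,170 = 0.2838.
Q* = √(2DS / (H(1 − d/p))) = √(2 × 209,500 × 723 / (5.69 × 0.2838)).
= √(302,937,000 / 1.6146) ≈ 13697.582.
Maximum inventory = Q*(1 − d/p) = 13697.582 × 0.2838 ≈ 3886.835.

I_max ≈ 3,887 gearboxes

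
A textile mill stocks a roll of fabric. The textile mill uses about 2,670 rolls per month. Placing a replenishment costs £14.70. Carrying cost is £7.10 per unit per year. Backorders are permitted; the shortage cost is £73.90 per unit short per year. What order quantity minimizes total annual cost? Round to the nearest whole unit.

Annual demand D = 2,670 × 12 = 32,040.
With planned backorders, Q* = √(2DS/H) · √((H+B)/B).
√(2DS/H) = √(2 × 32,040 × 14.7 / 7.1) = 364.243.
√((H+B)/B) = √((7.1+73.9)/73.9) = 1.0469.
Q* ≈ 381.339.

Q* ≈ 381 rolls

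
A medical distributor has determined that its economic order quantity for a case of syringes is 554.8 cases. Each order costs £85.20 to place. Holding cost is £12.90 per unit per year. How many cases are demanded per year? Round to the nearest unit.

Invert the EOQ relation Q*² = 2DS/H.
From Q* = √(2DS/H): D = Q*²H / (2S) = 554.8² × 12.9 / (2 × 85.2) = 23301.991.

D ≈ 23,302 cases per year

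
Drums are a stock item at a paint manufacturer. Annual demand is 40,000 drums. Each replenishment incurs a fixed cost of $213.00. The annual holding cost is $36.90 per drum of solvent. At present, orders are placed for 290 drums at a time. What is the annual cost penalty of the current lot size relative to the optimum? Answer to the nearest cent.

Extra cost ≈ $9,654.40 per year

EOQ = √(2DS/H) = √(2 × 40,000 × 213 / 36.9) ≈ 679.55.
Cost at Q* = (D/Q*)S + (Q*/2)H = √(2DSH) ≈ $25,075.41.
Cost at Q = 290: (40,000/290)×213 + (290/2)×36.9 = $29,379.31 + $5,350.50 = $34,729.81.
Excess = $34,729.81 − $25,075.41 = $9,654.40.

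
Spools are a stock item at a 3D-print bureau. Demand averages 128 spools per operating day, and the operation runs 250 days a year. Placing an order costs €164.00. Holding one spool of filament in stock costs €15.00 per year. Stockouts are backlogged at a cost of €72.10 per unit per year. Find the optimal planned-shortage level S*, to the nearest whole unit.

Annual demand D = 128 × 250 = 32,000.
With planned backorders, Q* = √(2DS/H) · √((H+B)/B).
√(2DS/H) = √(2 × 32,000 × 164 / 15) = 836.501.
√((H+B)/B) = √((15+72.1)/72.1) = 1.0991.
Q* ≈ 919.407.
S* = Q* · H/(H+B) = 919.407 × 15/87.1 ≈ 158.336.

S* ≈ 158 spools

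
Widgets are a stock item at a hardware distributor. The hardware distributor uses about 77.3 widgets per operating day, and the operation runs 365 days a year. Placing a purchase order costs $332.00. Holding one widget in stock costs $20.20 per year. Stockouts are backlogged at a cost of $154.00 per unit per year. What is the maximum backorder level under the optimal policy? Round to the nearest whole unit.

S* ≈ 119 widgets

Annual demand D = 77.3 × 365 = 28,214.5.
With planned backorders, Q* = √(2DS/H) · √((H+B)/B).
√(2DS/H) = √(2 × 28,214.5 × 332 / 20.2) = 963.040.
√((H+B)/B) = √((20.2+154)/154) = 1.0636.
Q* ≈ 1024.255.
S* = Q* · H/(H+B) = 1024.255 × 20.2/174.2 ≈ 118.771.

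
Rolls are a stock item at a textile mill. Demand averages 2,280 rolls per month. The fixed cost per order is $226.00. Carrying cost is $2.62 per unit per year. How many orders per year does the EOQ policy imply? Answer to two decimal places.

Annual demand D = 2,280 × 12 = 27,360.
EOQ = √(2DS/H) = √(2 × 27,360 × 226 / 2.62) ≈ 2172.58.
Orders per year = D / Q* = 27,360 / 2172.58 ≈ 12.593.

N ≈ 12.59 orders per year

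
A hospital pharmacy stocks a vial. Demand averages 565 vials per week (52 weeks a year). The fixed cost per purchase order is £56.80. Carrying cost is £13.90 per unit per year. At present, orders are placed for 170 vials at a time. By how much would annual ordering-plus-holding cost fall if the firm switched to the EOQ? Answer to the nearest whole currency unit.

Annual demand D = 565 × 52 = 29,380.
EOQ = √(2DS/H) = √(2 × 29,380 × 56.8 / 13.9) ≈ 490.01.
Cost at Q* = (D/Q*)S + (Q*/2)H = √(2DSH) ≈ £6,811.18.
Cost at Q = 170: (29,380/170)×56.8 + (170/2)×13.9 = £9,816.38 + £1,181.50 = £10,997.88.
Excess = £10,997.88 − £6,811.18 = £4,186.69.

Extra cost ≈ £4,187 per year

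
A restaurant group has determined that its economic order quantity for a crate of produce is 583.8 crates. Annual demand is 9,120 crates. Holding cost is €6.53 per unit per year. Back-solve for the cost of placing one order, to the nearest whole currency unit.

S ≈ €122

Squaring Q* = √(2DS/H) gives Q*² = 2DS/H.
From Q* = √(2DS/H): S = Q*²H / (2D) = 583.8² × 6.53 / (2 × 9,120) = 122.0159.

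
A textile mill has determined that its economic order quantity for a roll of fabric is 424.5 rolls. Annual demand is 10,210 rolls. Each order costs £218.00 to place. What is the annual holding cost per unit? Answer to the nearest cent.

Squaring Q* = √(2DS/H) gives Q*² = 2DS/H.
From Q* = √(2DS/H): H = 2DS / Q*² = 2 × 10,210 × 218 / 424.5² = 24.7034.

H ≈ £24.70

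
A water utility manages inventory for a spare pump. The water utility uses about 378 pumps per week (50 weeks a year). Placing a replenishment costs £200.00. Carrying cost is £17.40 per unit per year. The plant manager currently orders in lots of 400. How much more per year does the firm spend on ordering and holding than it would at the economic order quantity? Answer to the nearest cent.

Annual demand D = 378 × 50 = 18,900.
EOQ = √(2DS/H) = √(2 × 18,900 × 200 / 17.4) ≈ 659.15.
Cost at Q* = (D/Q*)S + (Q*/2)H = √(2DSH) ≈ £11,469.26.
Cost at Q = 400: (18,900/400)×200 + (400/2)×17.4 = £9,450.00 + £3,480.00 = £12,930.00.
Excess = £12,930.00 − £11,469.26 = £1,460.74.

Extra cost ≈ £1,460.74 per year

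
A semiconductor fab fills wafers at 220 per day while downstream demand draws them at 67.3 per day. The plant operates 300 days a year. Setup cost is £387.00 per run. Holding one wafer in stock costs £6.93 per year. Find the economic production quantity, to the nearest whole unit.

Annual demand D = 67.3 × 300 = 20,190.
Production build-up factor (1 − d/p) = 1 − 67.3/220 = 0.6941.
Q* = √(2DS / (H(1 − d/p))) = √(2 × 20,190 × 387 / (6.93 × 0.6941)).
= √(15,627,060 / 4.81) ≈ 1802.453.

Q* ≈ 1,802 wafers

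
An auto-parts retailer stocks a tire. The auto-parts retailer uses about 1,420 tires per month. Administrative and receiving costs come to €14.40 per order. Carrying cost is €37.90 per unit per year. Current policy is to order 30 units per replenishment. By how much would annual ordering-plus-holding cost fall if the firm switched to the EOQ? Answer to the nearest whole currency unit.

Annual demand D = 1,420 × 12 = 17,040.
EOQ = √(2DS/H) = √(2 × 17,040 × 14.4 / 37.9) ≈ 113.79.
Cost at Q* = (D/Q*)S + (Q*/2)H = √(2DSH) ≈ €4,312.71.
Cost at Q = 30: (17,040/30)×14.4 + (30/2)×37.9 = €8,179.20 + €568.50 = €8,747.70.
Excess = €8,747.70 − €4,312.71 = €4,434.99.

Extra cost ≈ €4,435 per year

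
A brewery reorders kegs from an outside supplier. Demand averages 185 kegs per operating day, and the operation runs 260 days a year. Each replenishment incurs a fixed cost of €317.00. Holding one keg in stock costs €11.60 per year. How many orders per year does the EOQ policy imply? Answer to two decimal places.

Annual demand D = 185 × 260 = 48,100.
Q* = √(2DS/H) = √(2 × 48,100 × 317 / 11.6) ≈ 1621.39.
Orders per year = D / Q* = 48,100 / 1621.39 ≈ 29.666.

N ≈ 29.67 orders per year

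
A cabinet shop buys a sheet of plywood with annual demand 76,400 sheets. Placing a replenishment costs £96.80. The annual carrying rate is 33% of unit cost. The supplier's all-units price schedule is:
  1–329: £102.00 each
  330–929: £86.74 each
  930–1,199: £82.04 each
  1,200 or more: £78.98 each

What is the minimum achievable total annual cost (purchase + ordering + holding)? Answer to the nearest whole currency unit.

TC* ≈ £6,055,873

Holding cost per unit per year at price C is H = 0.33·C.
Candidates are each tier's EOQ (if it falls in that tier) and each price-break quantity.
Tier 1 (£102.00): EOQ = 662.9 exceeds tier's upper bound 329, so this tier is dominated.
EOQ at £86.74 = 718.8 (feasible in tier 2): TC = 76,400×£86.74 + (76,400/718.8)×96.8 + (718.8/2)×0.33×£86.74 = £6,647,512.24.
EOQ at £82.04 = 739.1 < 930, so use break Q=930: TC = 76,400×£82.04 + (76,400/930.0)×96.8 + (930.0/2)×0.33×£82.04 = £6,288,397.21.
EOQ at £78.98 = 753.3 < 1200, so use break Q=1200: TC = 76,400×£78.98 + (76,400/1200.0)×96.8 + (1200.0/2)×0.33×£78.98 = £6,055,872.97.
Lowest total cost among the candidates is at Q = 1200.0.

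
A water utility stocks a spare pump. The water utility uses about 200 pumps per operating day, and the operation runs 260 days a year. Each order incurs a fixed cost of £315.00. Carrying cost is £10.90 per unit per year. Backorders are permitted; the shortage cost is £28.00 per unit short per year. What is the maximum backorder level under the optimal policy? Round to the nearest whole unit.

Annual demand D = 200 × 260 = 52,000.
With planned backorders, Q* = √(2DS/H) · √((H+B)/B).
√(2DS/H) = √(2 × 52,000 × 315 / 10.9) = 1733.639.
√((H+B)/B) = √((10.9+28)/28) = 1.1787.
Q* ≈ 2043.405.
S* = Q* · H/(H+B) = 2043.405 × 10.9/38.9 ≈ 572.574.

S* ≈ 573 pumps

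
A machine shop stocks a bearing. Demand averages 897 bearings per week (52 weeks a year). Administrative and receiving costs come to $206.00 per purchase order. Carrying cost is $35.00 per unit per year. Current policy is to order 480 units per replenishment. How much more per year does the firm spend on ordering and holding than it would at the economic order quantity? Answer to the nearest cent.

Annual demand D = 897 × 52 = 46,644.
EOQ = √(2DS/H) = √(2 × 46,644 × 206 / 35) ≈ 740.99.
Cost at Q* = (D/Q*)S + (Q*/2)H = √(2DSH) ≈ $25,934.66.
Cost at Q = 480: (46,644/480)×206 + (480/2)×35 = $20,018.05 + $8,400.00 = $28,418.05.
Excess = $28,418.05 − $25,934.66 = $2,483.39.

Extra cost ≈ $2,483.39 per year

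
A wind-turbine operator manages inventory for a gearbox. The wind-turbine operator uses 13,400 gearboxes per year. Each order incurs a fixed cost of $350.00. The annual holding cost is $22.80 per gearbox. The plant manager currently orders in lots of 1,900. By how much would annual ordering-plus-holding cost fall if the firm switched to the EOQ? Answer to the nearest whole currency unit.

Extra cost ≈ $9,504 per year

EOQ = √(2DS/H) = √(2 × 13,400 × 350 / 22.8) ≈ 641.41.
Cost at Q* = (D/Q*)S + (Q*/2)H = √(2DSH) ≈ $14,624.09.
Cost at Q = 1,900: (13,400/1,900)×350 + (1,900/2)×22.8 = $2,468.42 + $21,660.00 = $24,128.42.
Excess = $24,128.42 − $14,624.09 = $9,504.33.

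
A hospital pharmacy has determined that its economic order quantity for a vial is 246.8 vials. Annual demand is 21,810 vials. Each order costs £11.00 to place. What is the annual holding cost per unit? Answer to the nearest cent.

H ≈ £7.88

Invert the EOQ relation Q*² = 2DS/H.
From Q* = √(2DS/H): H = 2DS / Q*² = 2 × 21,810 × 11 / 246.8² = 7.8775.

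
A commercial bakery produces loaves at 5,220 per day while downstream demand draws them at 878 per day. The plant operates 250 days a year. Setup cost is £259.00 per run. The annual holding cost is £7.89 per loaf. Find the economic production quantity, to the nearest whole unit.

Annual demand D = 878 × 250 = 219,500.
Production build-up factor (1 − d/p) = 1 − 878/5,220 = 0.8318.
Q* = √(2DS / (H(1 − d/p))) = √(2 × 219,500 × 259 / (7.89 × 0.8318)).
= √(113,701,000 / 6.5629) ≈ 4162.306.

Q* ≈ 4,162 loaves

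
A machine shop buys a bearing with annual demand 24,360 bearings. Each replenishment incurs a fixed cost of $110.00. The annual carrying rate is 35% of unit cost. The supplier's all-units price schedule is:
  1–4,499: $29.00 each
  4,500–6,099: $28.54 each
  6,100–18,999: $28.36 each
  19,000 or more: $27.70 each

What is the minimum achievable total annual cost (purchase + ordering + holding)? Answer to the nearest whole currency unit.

Holding cost per unit per year at price C is H = 0.35·C.
Evaluate total cost at each tier's feasible EOQ or, if the EOQ is below the tier, at the tier's minimum quantity.
EOQ at $29.00 = 726.6 (feasible in tier 1): TC = 24,360×$29.00 + (24,360/726.6)×110 + (726.6/2)×0.35×$29.00 = $713,815.36.
EOQ at $28.54 = 732.5 < 4500, so use break Q=4500: TC = 24,360×$28.54 + (24,360/4500.0)×110 + (4500.0/2)×0.35×$28.54 = $718,305.12.
EOQ at $28.36 = 734.8 < 6100, so use break Q=6100: TC = 24,360×$28.36 + (24,360/6100.0)×110 + (6100.0/2)×0.35×$28.36 = $721,563.18.
EOQ at $27.70 = 743.5 < 19000, so use break Q=19000: TC = 24,360×$27.70 + (24,360/19000.0)×110 + (19000.0/2)×0.35×$27.70 = $767,015.53.
Lowest total cost among the candidates is at Q = 726.6.

TC* ≈ $713,815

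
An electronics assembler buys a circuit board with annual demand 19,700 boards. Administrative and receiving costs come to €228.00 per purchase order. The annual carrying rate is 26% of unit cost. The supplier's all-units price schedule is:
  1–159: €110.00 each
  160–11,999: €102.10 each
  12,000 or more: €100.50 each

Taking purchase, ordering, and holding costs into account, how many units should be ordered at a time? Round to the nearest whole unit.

Holding cost per unit per year at price C is H = 0.26·C.
Evaluate total cost at each tier's feasible EOQ or, if the EOQ is below the tier, at the tier's minimum quantity.
Tier 1 (€110.00): EOQ = 560.4 exceeds tier's upper bound 159, so this tier is dominated.
EOQ at €102.10 = 581.7 (feasible in tier 2): TC = 19,700×€102.10 + (19,700/581.7)×228 + (581.7/2)×0.26×€102.10 = €2,026,812.41.
EOQ at €100.50 = 586.3 < 12000, so use break Q=12000: TC = 19,700×€100.50 + (19,700/12000.0)×228 + (12000.0/2)×0.26×€100.50 = €2,137,004.30.
Lowest total cost is €2,026,812.41 at Q = 581.7.

Q* ≈ 582 boards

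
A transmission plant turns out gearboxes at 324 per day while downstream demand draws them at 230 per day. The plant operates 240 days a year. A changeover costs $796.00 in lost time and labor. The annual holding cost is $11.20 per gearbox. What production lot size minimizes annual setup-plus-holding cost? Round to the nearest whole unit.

Annual demand D = 230 × 240 = 55,200.
Production build-up factor (1 − d/p) = 1 − 230/324 = 0.2901.
Q* = √(2DS / (H(1 − d/p))) = √(2 × 55,200 × 796 / (11.2 × 0.2901)).
= √(87,878,400 / 3.2494) ≈ 5200.447.

Q* ≈ 5,200 gearboxes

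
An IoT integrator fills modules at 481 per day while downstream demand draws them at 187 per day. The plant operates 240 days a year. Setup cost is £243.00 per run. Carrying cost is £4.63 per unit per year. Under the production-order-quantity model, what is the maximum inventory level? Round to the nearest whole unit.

Annual demand D = 187 × 240 = 44,880.
Production build-up factor (1 − d/p) = 1 − 187/481 = 0.6112.
Q* = √(2DS / (H(1 − d/p))) = √(2 × 44,880 × 243 / (4.63 × 0.6112)).
= √(21,811,680 / 2.83) ≈ 2776.214.
Maximum inventory = Q*(1 − d/p) = 2776.214 × 0.6112 ≈ 1696.896.

I_max ≈ 1,697 modules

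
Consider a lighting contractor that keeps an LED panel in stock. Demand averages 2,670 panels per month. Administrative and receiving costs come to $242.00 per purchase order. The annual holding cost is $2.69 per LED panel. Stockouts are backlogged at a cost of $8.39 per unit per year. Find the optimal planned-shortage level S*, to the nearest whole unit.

S* ≈ 670 panels

Annual demand D = 2,670 × 12 = 32,040.
With planned backorders, Q* = √(2DS/H) · √((H+B)/B).
√(2DS/H) = √(2 × 32,040 × 242 / 2.69) = 2401.004.
√((H+B)/B) = √((2.69+8.39)/8.39) = 1.1492.
Q* ≈ 2759.191.
S* = Q* · H/(H+B) = 2759.191 × 2.69/11.08 ≈ 669.876.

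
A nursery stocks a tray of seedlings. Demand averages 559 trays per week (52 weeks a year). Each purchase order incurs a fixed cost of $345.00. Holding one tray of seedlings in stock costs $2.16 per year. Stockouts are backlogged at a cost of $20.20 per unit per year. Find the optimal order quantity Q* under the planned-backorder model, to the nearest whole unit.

Annual demand D = 559 × 52 = 29,068.
With planned backorders, Q* = √(2DS/H) · √((H+B)/B).
√(2DS/H) = √(2 × 29,068 × 345 / 2.16) = 3047.230.
√((H+B)/B) = √((2.16+20.2)/20.2) = 1.0521.
Q* ≈ 3206.014.

Q* ≈ 3,206 trays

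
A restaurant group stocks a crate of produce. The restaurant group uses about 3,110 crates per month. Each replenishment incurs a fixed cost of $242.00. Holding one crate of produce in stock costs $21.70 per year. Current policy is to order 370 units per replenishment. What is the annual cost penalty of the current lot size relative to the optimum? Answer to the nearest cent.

Annual demand D = 3,110 × 12 = 37,320.
EOQ = √(2DS/H) = √(2 × 37,320 × 242 / 21.7) ≈ 912.35.
Cost at Q* = (D/Q*)S + (Q*/2)H = √(2DSH) ≈ $19,798.09.
Cost at Q = 370: (37,320/370)×242 + (370/2)×21.7 = $24,409.30 + $4,014.50 = $28,423.80.
Excess = $28,423.80 − $19,798.09 = $8,625.70.

Extra cost ≈ $8,625.70 per year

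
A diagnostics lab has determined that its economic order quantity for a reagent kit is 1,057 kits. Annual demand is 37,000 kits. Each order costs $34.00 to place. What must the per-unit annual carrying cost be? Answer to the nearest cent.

Invert the EOQ relation Q*² = 2DS/H.
From Q* = √(2DS/H): H = 2DS / Q*² = 2 × 37,000 × 34 / 1,057² = 2.2520.

H ≈ $2.25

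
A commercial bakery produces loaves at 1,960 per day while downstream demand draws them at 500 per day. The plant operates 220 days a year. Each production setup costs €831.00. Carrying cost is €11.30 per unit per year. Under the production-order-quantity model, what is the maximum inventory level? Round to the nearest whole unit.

Annual demand D = 500 × 220 = 110,000.
Production build-up factor (1 − d/p) = 1 − 500/1,960 = 0.7449.
Q* = √(2DS / (H(1 − d/p))) = √(2 × 110,000 × 831 / (11.3 × 0.7449)).
= √(182,820,000 / 8.4173) ≈ 4660.411.
Maximum inventory = Q*(1 − d/p) = 4660.411 × 0.7449 ≈ 3471.531.

I_max ≈ 3,472 loaves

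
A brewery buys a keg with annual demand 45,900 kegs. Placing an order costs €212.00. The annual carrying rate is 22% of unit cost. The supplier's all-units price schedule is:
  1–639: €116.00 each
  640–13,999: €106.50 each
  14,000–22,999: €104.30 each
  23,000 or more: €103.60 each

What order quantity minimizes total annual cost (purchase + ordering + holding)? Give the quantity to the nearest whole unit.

Holding cost per unit per year at price C is H = 0.22·C.
Candidates are each tier's EOQ (if it falls in that tier) and each price-break quantity.
Tier 1 (€116.00): EOQ = 873.3 exceeds tier's upper bound 639, so this tier is dominated.
EOQ at €106.50 = 911.4 (feasible in tier 2): TC = 45,900×€106.50 + (45,900/911.4)×212 + (911.4/2)×0.22×€106.50 = €4,909,703.81.
EOQ at €104.30 = 920.9 < 14000, so use break Q=14000: TC = 45,900×€104.30 + (45,900/14000.0)×212 + (14000.0/2)×0.22×€104.30 = €4,948,687.06.
EOQ at €103.60 = 924.1 < 23000, so use break Q=23000: TC = 45,900×€103.60 + (45,900/23000.0)×212 + (23000.0/2)×0.22×€103.60 = €5,017,771.08.
Lowest total cost is €4,909,703.81 at Q = 911.4.

Q* ≈ 911 kegs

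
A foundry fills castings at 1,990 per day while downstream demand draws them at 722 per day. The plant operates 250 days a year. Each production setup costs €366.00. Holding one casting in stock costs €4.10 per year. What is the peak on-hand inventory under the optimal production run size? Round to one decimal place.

I_max ≈ 4,531.4 castings

Annual demand D = 722 × 250 = 180,500.
Production build-up factor (1 − d/p) = 1 − 722/1,990 = 0.6372.
Q* = √(2DS / (H(1 − d/p))) = √(2 × 180,500 × 366 / (4.1 × 0.6372)).
= √(132,126,000 / 2.6125) ≈ 7111.630.
Maximum inventory = Q*(1 − d/p) = 7111.630 × 0.6372 ≈ 4531.430.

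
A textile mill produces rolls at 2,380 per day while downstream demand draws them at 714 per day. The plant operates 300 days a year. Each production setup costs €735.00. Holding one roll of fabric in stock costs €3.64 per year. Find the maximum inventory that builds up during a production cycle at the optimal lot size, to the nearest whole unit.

I_max ≈ 7,782 rolls

Annual demand D = 714 × 300 = 214,200.
Production build-up factor (1 − d/p) = 1 − 714/2,380 = 0.7000.
Q* = √(2DS / (H(1 − d/p))) = √(2 × 214,200 × 735 / (3.64 × 0.7000)).
= √(314,874,000 / 2.548) ≈ 11116.516.
Maximum inventory = Q*(1 − d/p) = 11116.516 × 0.7000 ≈ 7781.561.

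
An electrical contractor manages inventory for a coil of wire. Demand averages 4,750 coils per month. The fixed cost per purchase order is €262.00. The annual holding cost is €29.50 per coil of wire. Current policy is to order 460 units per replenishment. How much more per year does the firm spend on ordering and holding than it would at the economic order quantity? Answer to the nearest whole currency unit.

Annual demand D = 4,750 × 12 = 57,000.
EOQ = √(2DS/H) = √(2 × 57,000 × 262 / 29.5) ≈ 1006.22.
Cost at Q* = (D/Q*)S + (Q*/2)H = √(2DSH) ≈ €29,683.43.
Cost at Q = 460: (57,000/460)×262 + (460/2)×29.5 = €32,465.22 + €6,785.00 = €39,250.22.
Excess = €39,250.22 − €29,683.43 = €9,566.79.

Extra cost ≈ €9,567 per year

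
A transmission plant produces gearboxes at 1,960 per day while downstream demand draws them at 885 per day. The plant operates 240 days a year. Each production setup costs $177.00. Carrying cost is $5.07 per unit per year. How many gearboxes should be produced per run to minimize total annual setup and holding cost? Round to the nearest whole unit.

Annual demand D = 885 × 240 = 212,400.
Production build-up factor (1 − d/p) = 1 − 885/1,960 = 0.5485.
Q* = √(2DS / (H(1 − d/p))) = √(2 × 212,400 × 177 / (5.07 × 0.5485)).
= √(75,189,600 / 2.7807) ≈ 5199.945.

Q* ≈ 5,200 gearboxes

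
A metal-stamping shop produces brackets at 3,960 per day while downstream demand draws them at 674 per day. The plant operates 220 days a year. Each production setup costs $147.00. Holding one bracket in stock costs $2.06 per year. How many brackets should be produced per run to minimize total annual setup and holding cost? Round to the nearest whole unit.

Annual demand D = 674 × 220 = 148,280.
Production build-up factor (1 − d/p) = 1 − 674/3,960 = 0.8298.
Q* = √(2DS / (H(1 − d/p))) = √(2 × 148,280 × 147 / (2.06 × 0.8298)).
= √(43,594,320 / 1.7094) ≈ 5050.044.

Q* ≈ 5,050 brackets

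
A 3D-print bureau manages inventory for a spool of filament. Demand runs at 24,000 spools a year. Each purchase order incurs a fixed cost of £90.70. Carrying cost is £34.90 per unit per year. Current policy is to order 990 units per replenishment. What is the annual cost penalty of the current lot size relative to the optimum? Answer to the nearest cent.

EOQ = √(2DS/H) = √(2 × 24,000 × 90.7 / 34.9) ≈ 353.19.
Cost at Q* = (D/Q*)S + (Q*/2)H = √(2DSH) ≈ £12,326.42.
Cost at Q = 990: (24,000/990)×90.7 + (990/2)×34.9 = £2,198.79 + £17,275.50 = £19,474.29.
Excess = £19,474.29 − £12,326.42 = £7,147.87.

Extra cost ≈ £7,147.87 per year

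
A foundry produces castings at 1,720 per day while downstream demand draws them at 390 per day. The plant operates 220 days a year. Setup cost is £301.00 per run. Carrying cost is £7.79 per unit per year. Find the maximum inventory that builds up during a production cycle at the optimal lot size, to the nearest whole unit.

Annual demand D = 390 × 220 = 85,800.
Production build-up factor (1 − d/p) = 1 − 390/1,720 = 0.7733.
Q* = √(2DS / (H(1 − d/p))) = √(2 × 85,800 × 301 / (7.79 × 0.7733)).
= √(51,651,600 / 6.0237) ≈ 2928.273.
Maximum inventory = Q*(1 − d/p) = 2928.273 × 0.7733 ≈ 2264.304.

I_max ≈ 2,264 castings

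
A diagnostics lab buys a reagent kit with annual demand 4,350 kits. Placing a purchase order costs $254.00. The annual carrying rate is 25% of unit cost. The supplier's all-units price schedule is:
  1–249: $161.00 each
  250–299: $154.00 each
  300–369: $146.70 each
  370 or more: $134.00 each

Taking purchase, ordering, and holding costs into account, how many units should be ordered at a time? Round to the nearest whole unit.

Holding cost per unit per year at price C is H = 0.25·C.
For each price level, check whether its EOQ is feasible; otherwise the best quantity at that price is the breakpoint.
EOQ at $161.00 = 234.3 (feasible in tier 1): TC = 4,350×$161.00 + (4,350/234.3)×254 + (234.3/2)×0.25×$161.00 = $709,781.04.
EOQ at $154.00 = 239.6 < 250, so use break Q=250: TC = 4,350×$154.00 + (4,350/250.0)×254 + (250.0/2)×0.25×$154.00 = $679,132.10.
EOQ at $146.70 = 245.5 < 300, so use break Q=300: TC = 4,350×$146.70 + (4,350/300.0)×254 + (300.0/2)×0.25×$146.70 = $647,329.25.
EOQ at $134.00 = 256.8 < 370, so use break Q=370: TC = 4,350×$134.00 + (4,350/370.0)×254 + (370.0/2)×0.25×$134.00 = $592,083.72.
Lowest total cost is $592,083.72 at Q = 370.0.

Q* ≈ 370 kits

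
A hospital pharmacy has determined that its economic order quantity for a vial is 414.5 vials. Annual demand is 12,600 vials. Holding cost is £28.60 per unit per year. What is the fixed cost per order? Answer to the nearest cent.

S ≈ £194.99

The basic EOQ model gives Q* = √(2DS/H); rearrange for the unknown.
From Q* = √(2DS/H): S = Q*²H / (2D) = 414.5² × 28.6 / (2 × 12,600) = 194.9910.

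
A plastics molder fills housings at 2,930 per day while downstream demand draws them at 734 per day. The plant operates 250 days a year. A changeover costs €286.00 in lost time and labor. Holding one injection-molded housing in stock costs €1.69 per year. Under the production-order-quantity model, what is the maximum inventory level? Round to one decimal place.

I_max ≈ 6,822.7 housings

Annual demand D = 734 × 250 = 183,500.
Production build-up factor (1 − d/p) = 1 − 734/2,930 = 0.7495.
Q* = √(2DS / (H(1 − d/p))) = √(2 × 183,500 × 286 / (1.69 × 0.7495)).
= √(104,962,000 / 1.2666) ≈ 9103.121.
Maximum inventory = Q*(1 − d/p) = 9103.121 × 0.7495 ≈ 6822.681.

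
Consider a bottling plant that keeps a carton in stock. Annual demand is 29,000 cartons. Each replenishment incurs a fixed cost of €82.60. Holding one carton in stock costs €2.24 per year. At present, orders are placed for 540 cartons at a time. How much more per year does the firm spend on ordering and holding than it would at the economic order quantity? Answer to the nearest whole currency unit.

EOQ = √(2DS/H) = √(2 × 29,000 × 82.6 / 2.24) ≈ 1462.45.
Cost at Q* = (D/Q*)S + (Q*/2)H = √(2DSH) ≈ €3,275.88.
Cost at Q = 540: (29,000/540)×82.6 + (540/2)×2.24 = €4,435.93 + €604.80 = €5,040.73.
Excess = €5,040.73 − €3,275.88 = €1,764.85.

Extra cost ≈ €1,765 per year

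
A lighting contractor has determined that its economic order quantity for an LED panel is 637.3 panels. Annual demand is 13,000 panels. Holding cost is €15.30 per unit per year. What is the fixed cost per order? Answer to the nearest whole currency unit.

Invert the EOQ relation Q*² = 2DS/H.
From Q* = √(2DS/H): S = Q*²H / (2D) = 637.3² × 15.3 / (2 × 13,000) = 239.0044.

S ≈ €239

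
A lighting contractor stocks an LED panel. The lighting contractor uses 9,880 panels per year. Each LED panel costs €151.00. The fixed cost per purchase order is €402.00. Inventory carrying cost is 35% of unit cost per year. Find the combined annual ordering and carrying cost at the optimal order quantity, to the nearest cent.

Holding cost H = 0.35 × €151.00 = €52.8500 per unit per year.
The optimal lot size = √(2DS/H) = √(2 × 9,880 × 402 / 52.85) ≈ 387.69.
At Q*, ordering cost (D/Q*)S equals holding cost (Q*/2)H, each = √(DSH/2).
Minimum total = √(2DSH) = √(2 × 9,880 × 402 × 52.85) ≈ 20489.388.

TC* ≈ €20,489.39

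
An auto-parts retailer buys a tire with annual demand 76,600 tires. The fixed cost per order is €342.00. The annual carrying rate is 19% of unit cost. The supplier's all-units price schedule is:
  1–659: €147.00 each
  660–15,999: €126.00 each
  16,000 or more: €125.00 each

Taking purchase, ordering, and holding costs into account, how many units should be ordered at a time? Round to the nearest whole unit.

Q* ≈ 1,479 tires

Holding cost per unit per year at price C is H = 0.19·C.
Evaluate total cost at each tier's feasible EOQ or, if the EOQ is below the tier, at the tier's minimum quantity.
Tier 1 (€147.00): EOQ = 1369.6 exceeds tier's upper bound 659, so this tier is dominated.
EOQ at €126.00 = 1479.4 (feasible in tier 2): TC = 76,600×€126.00 + (76,600/1479.4)×342 + (1479.4/2)×0.19×€126.00 = €9,687,016.41.
EOQ at €125.00 = 1485.3 < 16000, so use break Q=16000: TC = 76,600×€125.00 + (76,600/16000.0)×342 + (16000.0/2)×0.19×€125.00 = €9,766,637.32.
Lowest total cost is €9,687,016.41 at Q = 1479.4.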